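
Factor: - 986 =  - 2^1*17^1*29^1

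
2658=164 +2494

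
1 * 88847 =88847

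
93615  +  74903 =168518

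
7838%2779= 2280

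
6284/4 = 1571 = 1571.00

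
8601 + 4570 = 13171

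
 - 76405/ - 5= 15281 + 0/1= 15281.00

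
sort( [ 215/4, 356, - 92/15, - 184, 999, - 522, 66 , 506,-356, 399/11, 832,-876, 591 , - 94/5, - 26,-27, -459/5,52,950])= [-876,-522, -356, -184,-459/5,-27,-26, - 94/5, - 92/15,399/11, 52, 215/4, 66,  356, 506,591, 832, 950, 999]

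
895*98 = 87710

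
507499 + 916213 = 1423712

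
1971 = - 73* ( - 27 ) 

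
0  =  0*418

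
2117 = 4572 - 2455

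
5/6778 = 5/6778 = 0.00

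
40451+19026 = 59477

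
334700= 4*83675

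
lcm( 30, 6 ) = 30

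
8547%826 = 287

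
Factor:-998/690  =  -499/345 = - 3^( - 1 )*5^(-1 )*23^ (-1 )* 499^1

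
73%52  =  21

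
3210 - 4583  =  - 1373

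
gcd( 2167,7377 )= 1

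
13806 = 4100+9706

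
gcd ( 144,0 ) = 144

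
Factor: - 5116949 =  - 17^1 * 300997^1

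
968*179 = 173272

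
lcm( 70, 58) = 2030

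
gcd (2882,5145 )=1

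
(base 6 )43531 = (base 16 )178F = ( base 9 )8241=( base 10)6031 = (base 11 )4593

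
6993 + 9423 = 16416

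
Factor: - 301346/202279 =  -2^1*7^ ( -1)*11^(-1)* 23^1*37^( - 1)*71^( - 1)*6551^1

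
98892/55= 1798 + 2/55 = 1798.04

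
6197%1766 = 899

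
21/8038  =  21/8038 = 0.00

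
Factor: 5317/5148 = 2^( - 2) * 3^(  -  2 )*11^( - 1 ) * 409^1= 409/396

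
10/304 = 5/152 =0.03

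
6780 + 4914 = 11694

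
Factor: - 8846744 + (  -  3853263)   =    -  12700007 = - 43^1*263^1*1123^1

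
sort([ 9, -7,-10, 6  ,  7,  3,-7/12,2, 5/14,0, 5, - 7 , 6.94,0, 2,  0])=[ - 10,- 7,-7 ,-7/12, 0,0,0, 5/14,2,2,3,5, 6,6.94 , 7 , 9 ] 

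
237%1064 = 237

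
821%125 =71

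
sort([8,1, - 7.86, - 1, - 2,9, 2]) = [ -7.86 , - 2, - 1,  1,2,  8, 9 ] 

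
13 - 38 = -25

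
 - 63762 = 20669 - 84431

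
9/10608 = 3/3536  =  0.00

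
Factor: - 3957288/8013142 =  - 2^2*3^1*23^1*67^1*107^1*4006571^( - 1) = - 1978644/4006571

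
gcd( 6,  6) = 6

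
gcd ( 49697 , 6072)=1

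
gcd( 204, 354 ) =6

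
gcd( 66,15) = 3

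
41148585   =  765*53789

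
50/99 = 50/99=0.51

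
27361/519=52 + 373/519 = 52.72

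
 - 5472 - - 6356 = 884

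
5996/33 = 5996/33 = 181.70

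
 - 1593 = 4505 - 6098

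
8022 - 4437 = 3585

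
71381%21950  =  5531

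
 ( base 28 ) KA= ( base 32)hq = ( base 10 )570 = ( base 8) 1072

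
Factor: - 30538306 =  - 2^1 * 173^1 * 88261^1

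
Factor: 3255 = 3^1 * 5^1*7^1*31^1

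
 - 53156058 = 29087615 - 82243673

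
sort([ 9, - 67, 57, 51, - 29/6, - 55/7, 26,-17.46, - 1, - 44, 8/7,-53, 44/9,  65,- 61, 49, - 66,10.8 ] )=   [ - 67 ,-66, - 61, - 53 , - 44, - 17.46, - 55/7, - 29/6, - 1,8/7 , 44/9,9, 10.8,  26, 49, 51,  57,65]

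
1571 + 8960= 10531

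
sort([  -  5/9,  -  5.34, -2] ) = [  -  5.34,-2,-5/9 ] 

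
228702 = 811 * 282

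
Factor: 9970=2^1*5^1*997^1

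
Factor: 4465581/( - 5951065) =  - 3^1*5^( - 1)*31^1*599^(  -  1 )*1987^( - 1)*48017^1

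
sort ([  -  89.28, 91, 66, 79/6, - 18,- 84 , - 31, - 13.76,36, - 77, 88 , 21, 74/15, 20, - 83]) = [ - 89.28, - 84, - 83, - 77, - 31, - 18,  -  13.76,  74/15, 79/6, 20, 21, 36,  66,  88,91 ]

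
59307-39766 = 19541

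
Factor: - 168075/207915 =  - 3^3*5^1*167^(-1 ) = - 135/167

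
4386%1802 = 782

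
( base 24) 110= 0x258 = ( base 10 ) 600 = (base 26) N2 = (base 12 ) 420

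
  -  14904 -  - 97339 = 82435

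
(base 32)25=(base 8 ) 105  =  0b1000101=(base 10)69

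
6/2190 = 1/365=0.00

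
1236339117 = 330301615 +906037502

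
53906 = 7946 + 45960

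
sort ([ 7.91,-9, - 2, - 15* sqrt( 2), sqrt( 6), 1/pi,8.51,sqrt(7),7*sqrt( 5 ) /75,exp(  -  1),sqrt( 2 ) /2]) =[ - 15 *sqrt( 2 ), - 9, - 2, 7 * sqrt(5)/75,1/pi, exp(- 1 ), sqrt( 2) /2,sqrt(6), sqrt(7) , 7.91,8.51] 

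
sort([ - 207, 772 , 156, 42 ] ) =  [ - 207,42, 156, 772 ] 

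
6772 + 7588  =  14360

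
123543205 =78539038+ 45004167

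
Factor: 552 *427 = 235704 = 2^3*3^1*7^1*23^1 * 61^1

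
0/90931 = 0 = 0.00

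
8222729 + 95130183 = 103352912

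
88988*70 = 6229160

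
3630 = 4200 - 570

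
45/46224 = 5/5136 = 0.00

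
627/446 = 627/446=1.41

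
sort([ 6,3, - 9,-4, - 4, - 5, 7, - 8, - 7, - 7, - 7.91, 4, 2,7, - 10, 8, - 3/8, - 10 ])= [-10, - 10 , - 9  , - 8,  -  7.91, - 7, - 7,  -  5, - 4, - 4,- 3/8, 2, 3, 4,6, 7, 7,  8]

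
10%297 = 10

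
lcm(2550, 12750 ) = 12750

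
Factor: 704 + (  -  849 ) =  - 145 = - 5^1 * 29^1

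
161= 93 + 68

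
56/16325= 56/16325=0.00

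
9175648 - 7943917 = 1231731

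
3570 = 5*714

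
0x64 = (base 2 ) 1100100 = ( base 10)100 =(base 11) 91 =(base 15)6a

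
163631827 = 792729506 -629097679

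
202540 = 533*380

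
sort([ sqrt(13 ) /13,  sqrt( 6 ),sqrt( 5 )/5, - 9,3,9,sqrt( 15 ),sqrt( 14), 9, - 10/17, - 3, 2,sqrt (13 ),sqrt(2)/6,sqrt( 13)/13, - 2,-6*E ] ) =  [ - 6*E, - 9, -3, -2,-10/17,sqrt( 2)/6 , sqrt(13) /13,sqrt( 13) /13, sqrt(5)/5, 2,sqrt(6 ), 3,sqrt( 13),sqrt( 14),sqrt ( 15),  9,9 ]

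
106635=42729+63906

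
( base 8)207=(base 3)12000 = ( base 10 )135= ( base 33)43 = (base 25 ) 5A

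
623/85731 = 623/85731=0.01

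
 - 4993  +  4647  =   - 346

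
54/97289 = 54/97289 = 0.00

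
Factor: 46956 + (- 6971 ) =39985 = 5^1*11^1 * 727^1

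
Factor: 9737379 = 3^2*17^1*31^1*2053^1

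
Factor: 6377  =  7^1*911^1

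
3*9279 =27837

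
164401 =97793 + 66608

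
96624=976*99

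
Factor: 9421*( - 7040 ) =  -2^7 * 5^1*11^1*  9421^1 = - 66323840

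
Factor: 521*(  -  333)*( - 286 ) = 2^1*3^2*11^1*13^1*37^1*521^1 = 49618998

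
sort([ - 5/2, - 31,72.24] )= [ - 31, - 5/2,  72.24]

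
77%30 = 17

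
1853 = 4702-2849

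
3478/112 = 31 + 3/56 = 31.05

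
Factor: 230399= 13^1*37^1*479^1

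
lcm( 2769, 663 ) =47073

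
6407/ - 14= - 6407/14=-457.64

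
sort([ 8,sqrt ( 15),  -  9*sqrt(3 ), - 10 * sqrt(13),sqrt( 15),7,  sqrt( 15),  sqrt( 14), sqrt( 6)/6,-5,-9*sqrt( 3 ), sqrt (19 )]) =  [-10*sqrt (13), - 9*sqrt( 3), - 9 * sqrt( 3 ),  -  5,sqrt( 6)/6,sqrt ( 14),sqrt ( 15),  sqrt(15),sqrt( 15), sqrt(19 ),7,8] 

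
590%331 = 259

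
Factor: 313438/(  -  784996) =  - 2^( - 1)*443^ (-2)* 156719^1=- 156719/392498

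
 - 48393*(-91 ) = 4403763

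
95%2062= 95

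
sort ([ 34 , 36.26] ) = [ 34 , 36.26 ]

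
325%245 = 80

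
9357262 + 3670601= 13027863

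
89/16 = 5 + 9/16 = 5.56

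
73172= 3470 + 69702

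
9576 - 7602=1974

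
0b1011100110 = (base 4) 23212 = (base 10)742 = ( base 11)615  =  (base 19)211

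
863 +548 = 1411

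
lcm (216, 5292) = 10584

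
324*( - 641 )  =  -207684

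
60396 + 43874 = 104270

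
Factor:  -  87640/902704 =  - 10955/112838 = - 2^(  -  1) * 5^1 * 7^1*11^( - 1 ) * 23^( - 1) * 223^( - 1 )*313^1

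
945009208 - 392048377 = 552960831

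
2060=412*5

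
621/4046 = 621/4046 = 0.15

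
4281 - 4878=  - 597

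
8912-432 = 8480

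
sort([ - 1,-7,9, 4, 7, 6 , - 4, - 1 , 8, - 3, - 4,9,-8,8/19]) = [- 8,-7, - 4,-4, - 3, -1, - 1,8/19,4, 6,7,  8,9, 9]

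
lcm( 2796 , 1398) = 2796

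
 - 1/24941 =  - 1 + 24940/24941= - 0.00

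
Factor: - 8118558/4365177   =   - 2^1 * 3^1*7^1 * 181^(  -  1)*8039^( - 1)*64433^1 = -2706186/1455059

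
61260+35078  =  96338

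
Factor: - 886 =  - 2^1 *443^1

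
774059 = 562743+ 211316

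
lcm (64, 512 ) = 512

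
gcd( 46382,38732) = 2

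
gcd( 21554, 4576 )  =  26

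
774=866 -92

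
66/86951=66/86951 = 0.00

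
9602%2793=1223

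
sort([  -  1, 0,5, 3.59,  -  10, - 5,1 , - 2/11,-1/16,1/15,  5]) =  [ - 10, - 5, - 1, - 2/11, -1/16, 0,1/15,1,3.59,5 , 5]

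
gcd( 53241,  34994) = 1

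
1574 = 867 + 707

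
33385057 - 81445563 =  -48060506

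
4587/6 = 1529/2 =764.50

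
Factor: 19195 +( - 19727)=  - 2^2*7^1 *19^1 = - 532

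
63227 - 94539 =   -  31312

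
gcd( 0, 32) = 32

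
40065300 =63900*627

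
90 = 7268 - 7178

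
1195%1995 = 1195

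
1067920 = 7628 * 140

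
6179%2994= 191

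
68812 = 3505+65307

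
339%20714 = 339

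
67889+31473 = 99362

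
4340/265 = 16+20/53 = 16.38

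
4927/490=10+27/490 = 10.06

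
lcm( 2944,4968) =79488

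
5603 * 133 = 745199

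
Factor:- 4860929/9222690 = -2^ ( - 1)*3^ ( - 1 )*5^( -1)*17^1*285937^1*307423^ ( - 1)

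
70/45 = 1+5/9 = 1.56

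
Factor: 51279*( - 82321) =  - 3^1*191^1*431^1* 17093^1 = - 4221338559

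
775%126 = 19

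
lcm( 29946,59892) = 59892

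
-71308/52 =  - 17827/13  =  - 1371.31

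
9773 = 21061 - 11288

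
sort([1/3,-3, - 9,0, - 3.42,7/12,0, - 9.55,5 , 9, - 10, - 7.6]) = [ - 10, - 9.55,  -  9, - 7.6, - 3.42, - 3, 0, 0,1/3,7/12, 5, 9] 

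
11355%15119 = 11355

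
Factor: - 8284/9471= - 2^2*3^( - 1 )*7^( - 1)*11^( - 1)*19^1*41^(  -  1)*109^1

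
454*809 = 367286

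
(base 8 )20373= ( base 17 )1C3B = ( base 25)dci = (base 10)8443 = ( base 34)7AB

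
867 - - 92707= 93574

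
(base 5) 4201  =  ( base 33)GN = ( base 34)G7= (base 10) 551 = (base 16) 227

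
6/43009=6/43009=0.00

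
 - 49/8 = - 49/8 =- 6.12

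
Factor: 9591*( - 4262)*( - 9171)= 2^1*3^3*23^1 * 139^1* 1019^1*2131^1 = 374881517982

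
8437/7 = 1205 + 2/7 = 1205.29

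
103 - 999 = -896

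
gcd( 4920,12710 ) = 410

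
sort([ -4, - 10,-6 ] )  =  [ - 10,-6,-4 ] 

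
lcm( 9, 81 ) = 81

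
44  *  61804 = 2719376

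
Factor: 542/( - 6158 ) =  - 271^1 *3079^(  -  1) = - 271/3079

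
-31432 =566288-597720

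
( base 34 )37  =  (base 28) 3p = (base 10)109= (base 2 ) 1101101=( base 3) 11001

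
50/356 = 25/178 = 0.14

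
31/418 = 31/418= 0.07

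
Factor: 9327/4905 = 3109/1635 = 3^(-1) * 5^( - 1 )*109^( - 1)*3109^1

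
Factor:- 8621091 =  - 3^2*17^1*29^2*67^1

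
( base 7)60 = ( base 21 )20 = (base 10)42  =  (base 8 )52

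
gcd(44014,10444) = 746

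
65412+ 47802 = 113214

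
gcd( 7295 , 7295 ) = 7295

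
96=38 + 58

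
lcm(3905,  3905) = 3905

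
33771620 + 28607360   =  62378980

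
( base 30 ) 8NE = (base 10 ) 7904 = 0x1ee0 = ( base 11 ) 5a36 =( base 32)7N0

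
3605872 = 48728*74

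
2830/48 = 58 + 23/24 = 58.96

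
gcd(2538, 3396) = 6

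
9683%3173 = 164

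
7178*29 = 208162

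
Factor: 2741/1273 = 19^( - 1 )*67^(  -  1)*2741^1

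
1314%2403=1314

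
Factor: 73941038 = 2^1 * 163^1*226813^1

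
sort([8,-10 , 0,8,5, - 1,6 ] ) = [ - 10, - 1, 0, 5,6,8, 8]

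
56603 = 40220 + 16383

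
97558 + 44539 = 142097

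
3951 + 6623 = 10574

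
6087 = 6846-759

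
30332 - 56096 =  - 25764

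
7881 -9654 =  - 1773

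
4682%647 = 153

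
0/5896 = 0=0.00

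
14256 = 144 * 99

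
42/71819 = 42/71819 = 0.00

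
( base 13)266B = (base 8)12571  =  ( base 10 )5497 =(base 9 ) 7477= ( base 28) 709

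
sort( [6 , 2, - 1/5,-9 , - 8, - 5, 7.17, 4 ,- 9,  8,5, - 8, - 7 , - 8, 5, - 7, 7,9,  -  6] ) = [ - 9, - 9,  -  8, - 8,-8, - 7,-7,- 6,-5, -1/5, 2, 4, 5 , 5,6, 7,7.17, 8,9 ]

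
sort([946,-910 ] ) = [ - 910, 946 ] 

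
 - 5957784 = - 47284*126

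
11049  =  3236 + 7813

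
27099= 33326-6227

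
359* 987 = 354333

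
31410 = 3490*9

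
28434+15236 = 43670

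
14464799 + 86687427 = 101152226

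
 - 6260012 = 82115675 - 88375687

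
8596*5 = 42980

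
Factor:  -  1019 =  - 1019^1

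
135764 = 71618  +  64146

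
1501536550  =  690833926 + 810702624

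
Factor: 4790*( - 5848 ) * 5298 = -148407152160  =  - 2^5*3^1  *  5^1*17^1*43^1*479^1*883^1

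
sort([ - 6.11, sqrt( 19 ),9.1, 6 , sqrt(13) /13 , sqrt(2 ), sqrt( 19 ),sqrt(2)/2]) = [ - 6.11, sqrt( 13)/13, sqrt( 2)/2, sqrt( 2 ), sqrt( 19),sqrt( 19),6, 9.1]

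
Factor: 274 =2^1*137^1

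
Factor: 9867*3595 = 3^1*5^1*11^1*13^1*23^1 * 719^1 =35471865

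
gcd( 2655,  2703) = 3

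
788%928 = 788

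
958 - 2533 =  -  1575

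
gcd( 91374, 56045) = 1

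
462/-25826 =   -  231/12913 = -0.02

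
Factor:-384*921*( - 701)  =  247918464 =2^7*3^2*307^1*701^1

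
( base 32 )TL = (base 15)434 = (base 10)949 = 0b1110110101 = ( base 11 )793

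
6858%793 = 514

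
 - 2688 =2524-5212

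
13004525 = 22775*571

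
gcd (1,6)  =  1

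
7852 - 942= 6910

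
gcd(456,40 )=8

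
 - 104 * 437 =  - 45448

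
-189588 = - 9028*21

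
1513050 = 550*2751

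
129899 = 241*539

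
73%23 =4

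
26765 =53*505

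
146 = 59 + 87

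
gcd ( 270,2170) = 10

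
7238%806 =790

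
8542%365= 147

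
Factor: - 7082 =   -  2^1 *3541^1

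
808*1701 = 1374408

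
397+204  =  601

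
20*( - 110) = - 2200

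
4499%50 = 49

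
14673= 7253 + 7420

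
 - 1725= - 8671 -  - 6946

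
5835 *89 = 519315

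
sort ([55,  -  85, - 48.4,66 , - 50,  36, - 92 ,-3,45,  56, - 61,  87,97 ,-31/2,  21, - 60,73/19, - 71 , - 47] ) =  [ - 92,-85,- 71,-61,  -  60, - 50, - 48.4,-47, - 31/2,-3, 73/19,21, 36,  45, 55,  56, 66,87, 97]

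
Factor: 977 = 977^1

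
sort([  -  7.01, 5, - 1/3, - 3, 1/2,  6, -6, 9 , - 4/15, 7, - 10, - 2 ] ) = [-10, - 7.01, - 6, - 3,-2,  -  1/3, - 4/15,1/2, 5,6, 7, 9]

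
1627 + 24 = 1651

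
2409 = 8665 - 6256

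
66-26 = 40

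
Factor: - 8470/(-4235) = 2^1 = 2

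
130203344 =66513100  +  63690244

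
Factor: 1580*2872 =4537760 = 2^5 * 5^1 * 79^1 *359^1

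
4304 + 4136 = 8440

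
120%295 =120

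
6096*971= 5919216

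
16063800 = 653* 24600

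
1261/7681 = 1261/7681=0.16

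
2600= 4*650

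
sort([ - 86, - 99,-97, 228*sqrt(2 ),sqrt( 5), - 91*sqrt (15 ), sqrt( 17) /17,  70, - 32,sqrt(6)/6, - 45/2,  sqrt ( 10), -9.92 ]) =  [ -91*sqrt( 15),  -  99,-97, -86,-32,-45/2,  -  9.92 , sqrt( 17)/17, sqrt ( 6)/6,sqrt( 5 ), sqrt( 10),70,  228*sqrt ( 2)]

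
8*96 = 768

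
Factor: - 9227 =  - 9227^1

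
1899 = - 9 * ( - 211)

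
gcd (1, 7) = 1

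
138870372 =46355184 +92515188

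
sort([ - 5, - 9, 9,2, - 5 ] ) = [ - 9, - 5 , - 5,2,9]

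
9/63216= 1/7024 =0.00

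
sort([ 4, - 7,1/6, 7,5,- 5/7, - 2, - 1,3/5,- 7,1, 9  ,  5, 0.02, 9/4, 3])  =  [ - 7, - 7, - 2, - 1, - 5/7, 0.02 , 1/6, 3/5, 1,  9/4, 3,  4, 5, 5 , 7, 9 ] 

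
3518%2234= 1284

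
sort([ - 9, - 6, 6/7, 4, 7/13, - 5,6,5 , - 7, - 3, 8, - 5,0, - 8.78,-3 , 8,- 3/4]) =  [ - 9,-8.78, - 7 , - 6, - 5, - 5, -3, - 3, - 3/4, 0, 7/13, 6/7,  4 , 5, 6, 8,8]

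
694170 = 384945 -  - 309225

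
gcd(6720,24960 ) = 960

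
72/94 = 36/47 = 0.77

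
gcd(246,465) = 3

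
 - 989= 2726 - 3715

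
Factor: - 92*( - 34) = 3128 = 2^3*17^1*23^1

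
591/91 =6+45/91= 6.49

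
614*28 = 17192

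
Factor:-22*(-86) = 1892 = 2^2*11^1* 43^1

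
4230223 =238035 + 3992188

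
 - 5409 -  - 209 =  - 5200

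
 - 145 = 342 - 487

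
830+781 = 1611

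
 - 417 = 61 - 478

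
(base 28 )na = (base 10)654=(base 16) 28e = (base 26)P4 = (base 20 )1ce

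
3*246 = 738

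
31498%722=452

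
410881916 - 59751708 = 351130208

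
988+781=1769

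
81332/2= 40666= 40666.00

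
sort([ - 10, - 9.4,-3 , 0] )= [ - 10,  -  9.4, - 3,0]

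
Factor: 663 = 3^1*13^1 * 17^1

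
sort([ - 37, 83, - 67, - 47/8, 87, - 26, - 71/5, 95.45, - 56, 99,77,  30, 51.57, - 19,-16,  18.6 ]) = [-67, - 56, - 37,- 26,  -  19, - 16, - 71/5,-47/8,18.6,30, 51.57, 77,83, 87,95.45, 99 ]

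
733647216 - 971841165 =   -  238193949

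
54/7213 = 54/7213 = 0.01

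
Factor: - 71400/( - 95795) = 120/161 = 2^3  *  3^1*5^1*7^ ( - 1 )*23^( - 1 ) 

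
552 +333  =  885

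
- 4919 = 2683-7602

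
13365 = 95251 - 81886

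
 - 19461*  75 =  - 1459575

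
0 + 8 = 8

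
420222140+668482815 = 1088704955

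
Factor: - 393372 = - 2^2*3^2*7^2*223^1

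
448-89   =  359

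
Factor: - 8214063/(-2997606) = 2738021/999202 = 2^(  -  1)*11^1 * 13^1*41^1 * 467^1*499601^(  -  1) 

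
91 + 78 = 169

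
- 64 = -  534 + 470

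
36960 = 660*56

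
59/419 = 59/419 = 0.14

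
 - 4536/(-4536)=1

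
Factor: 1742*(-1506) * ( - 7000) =18364164000 = 2^5*3^1*5^3*7^1*13^1*67^1 * 251^1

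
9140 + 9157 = 18297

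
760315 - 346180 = 414135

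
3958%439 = 7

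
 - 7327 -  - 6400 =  - 927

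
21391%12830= 8561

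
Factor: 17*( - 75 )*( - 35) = 44625 = 3^1*5^3*7^1*17^1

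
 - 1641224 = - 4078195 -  - 2436971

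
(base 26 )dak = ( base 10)9068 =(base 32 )8rc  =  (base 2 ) 10001101101100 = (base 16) 236C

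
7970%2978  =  2014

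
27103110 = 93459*290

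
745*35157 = 26191965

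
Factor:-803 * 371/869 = - 7^1*53^1*73^1*79^(-1) = - 27083/79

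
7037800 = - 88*( - 79975) 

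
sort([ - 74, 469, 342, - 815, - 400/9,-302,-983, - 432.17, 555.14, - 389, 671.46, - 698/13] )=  [ - 983, - 815,-432.17, - 389, - 302, - 74, - 698/13, - 400/9, 342, 469,555.14, 671.46]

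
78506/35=2243  +  1/35 = 2243.03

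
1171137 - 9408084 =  - 8236947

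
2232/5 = 2232/5 =446.40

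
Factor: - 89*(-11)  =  979 = 11^1*89^1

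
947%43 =1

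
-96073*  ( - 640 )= 61486720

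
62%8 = 6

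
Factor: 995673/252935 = 3^1*5^(  -  1)*7^1*17^1*2789^1*50587^ (-1)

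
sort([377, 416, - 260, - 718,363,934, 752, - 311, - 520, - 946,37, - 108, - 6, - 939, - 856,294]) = [ - 946, - 939, - 856, - 718, - 520,-311, - 260, - 108, - 6,37 , 294,363,377,416,752,934]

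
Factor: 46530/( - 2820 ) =- 33/2=- 2^ ( - 1)*3^1*11^1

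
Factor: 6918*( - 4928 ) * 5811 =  - 198108054144 = - 2^7*3^2*7^1*11^1*13^1*149^1*1153^1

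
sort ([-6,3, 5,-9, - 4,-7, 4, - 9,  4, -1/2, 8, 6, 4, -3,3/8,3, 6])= [-9, - 9,-7,-6,-4 ,  -  3,-1/2,3/8, 3,3, 4, 4, 4,  5 , 6, 6, 8]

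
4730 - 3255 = 1475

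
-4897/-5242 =4897/5242= 0.93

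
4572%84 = 36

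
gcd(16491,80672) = 1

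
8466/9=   2822/3 = 940.67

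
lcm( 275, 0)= 0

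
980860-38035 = 942825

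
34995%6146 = 4265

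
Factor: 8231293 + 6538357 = 14769650 = 2^1*5^2*7^1*19^1*2221^1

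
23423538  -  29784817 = - 6361279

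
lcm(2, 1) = 2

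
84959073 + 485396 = 85444469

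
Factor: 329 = 7^1*47^1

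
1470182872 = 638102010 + 832080862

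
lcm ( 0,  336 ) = 0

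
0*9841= 0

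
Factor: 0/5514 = 0^1= 0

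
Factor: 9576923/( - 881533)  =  - 31^1*308933^1*881533^ ( - 1)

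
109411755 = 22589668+86822087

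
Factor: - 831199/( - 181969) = 53^1*283^( - 1 )*643^( - 1) * 15683^1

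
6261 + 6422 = 12683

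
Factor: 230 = 2^1*5^1*23^1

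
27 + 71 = 98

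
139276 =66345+72931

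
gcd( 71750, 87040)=10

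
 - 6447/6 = -1075 + 1/2=- 1074.50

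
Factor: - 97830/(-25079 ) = 2^1  *3^2 * 5^1*31^( -1) * 809^( - 1)*1087^1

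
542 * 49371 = 26759082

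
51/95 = 51/95 = 0.54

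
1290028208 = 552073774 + 737954434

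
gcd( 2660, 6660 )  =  20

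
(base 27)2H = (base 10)71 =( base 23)32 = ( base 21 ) 38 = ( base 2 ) 1000111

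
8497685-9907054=-1409369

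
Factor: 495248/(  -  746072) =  - 2^1*13^1*179^( - 1)*521^( - 1)*2381^1 = - 61906/93259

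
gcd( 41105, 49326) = 8221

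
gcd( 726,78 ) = 6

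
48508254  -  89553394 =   -  41045140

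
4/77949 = 4/77949 = 0.00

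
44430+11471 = 55901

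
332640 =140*2376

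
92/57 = 92/57 = 1.61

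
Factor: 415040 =2^6*5^1 *1297^1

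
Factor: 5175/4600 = 2^( - 3 )*3^2 = 9/8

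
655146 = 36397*18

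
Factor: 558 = 2^1*3^2*31^1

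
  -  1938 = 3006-4944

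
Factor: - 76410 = - 2^1 *3^3*5^1 * 283^1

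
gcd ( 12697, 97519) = 1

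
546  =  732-186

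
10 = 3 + 7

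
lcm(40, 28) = 280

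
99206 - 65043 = 34163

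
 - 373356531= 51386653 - 424743184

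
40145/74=1085/2 = 542.50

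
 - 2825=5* (  -  565) 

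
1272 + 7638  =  8910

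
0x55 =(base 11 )78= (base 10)85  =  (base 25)3A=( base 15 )5A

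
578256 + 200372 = 778628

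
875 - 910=-35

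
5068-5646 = -578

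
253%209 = 44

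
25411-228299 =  - 202888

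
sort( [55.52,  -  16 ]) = [  -  16 , 55.52]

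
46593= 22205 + 24388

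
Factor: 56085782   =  2^1*457^1*61363^1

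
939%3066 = 939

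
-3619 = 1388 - 5007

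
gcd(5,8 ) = 1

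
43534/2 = 21767  =  21767.00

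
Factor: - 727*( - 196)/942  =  2^1*3^( - 1 )*7^2*157^(  -  1)*727^1=71246/471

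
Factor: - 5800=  - 2^3 * 5^2*29^1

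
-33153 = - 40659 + 7506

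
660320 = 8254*80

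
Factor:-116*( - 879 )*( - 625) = -2^2*3^1*5^4 * 29^1*293^1 = - 63727500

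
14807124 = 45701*324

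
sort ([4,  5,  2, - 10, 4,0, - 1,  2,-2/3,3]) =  [-10,- 1, - 2/3,0, 2, 2,3, 4,4,5]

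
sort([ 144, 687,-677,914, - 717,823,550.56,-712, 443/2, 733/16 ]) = [ - 717, - 712,-677,733/16,144,443/2,550.56, 687,823, 914 ]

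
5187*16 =82992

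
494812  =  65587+429225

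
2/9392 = 1/4696  =  0.00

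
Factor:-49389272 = -2^3 * 1117^1*5527^1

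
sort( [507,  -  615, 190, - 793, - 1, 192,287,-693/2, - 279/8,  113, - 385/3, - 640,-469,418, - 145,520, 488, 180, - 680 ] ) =[ - 793, - 680, - 640, - 615, - 469, - 693/2, - 145, - 385/3, - 279/8 , - 1,  113,180, 190,  192,287,418,488,507, 520 ] 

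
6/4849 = 6/4849 =0.00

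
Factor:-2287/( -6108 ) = 2^(  -  2)*3^(  -  1)*509^( - 1)*2287^1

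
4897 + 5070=9967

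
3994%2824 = 1170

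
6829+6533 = 13362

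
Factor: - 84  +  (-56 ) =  - 2^2*5^1 * 7^1 = - 140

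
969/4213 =969/4213 = 0.23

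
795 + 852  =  1647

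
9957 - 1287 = 8670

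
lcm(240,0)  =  0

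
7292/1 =7292 = 7292.00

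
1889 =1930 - 41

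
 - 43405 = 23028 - 66433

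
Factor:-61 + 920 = 859^1 = 859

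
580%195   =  190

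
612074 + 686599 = 1298673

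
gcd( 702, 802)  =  2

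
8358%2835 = 2688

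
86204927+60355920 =146560847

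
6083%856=91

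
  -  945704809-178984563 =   -  1124689372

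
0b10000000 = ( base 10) 128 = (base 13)9b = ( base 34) 3Q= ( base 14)92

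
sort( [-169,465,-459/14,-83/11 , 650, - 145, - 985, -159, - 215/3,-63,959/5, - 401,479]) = [ - 985,-401, - 169, - 159,-145, - 215/3, - 63, - 459/14, - 83/11,959/5,465,  479 , 650]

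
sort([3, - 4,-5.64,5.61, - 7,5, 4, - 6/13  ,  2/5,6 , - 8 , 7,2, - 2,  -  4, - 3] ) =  [ - 8, - 7,  -  5.64, - 4, - 4, - 3, - 2, - 6/13, 2/5,2 , 3, 4, 5 , 5.61,6,7 ]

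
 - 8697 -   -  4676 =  - 4021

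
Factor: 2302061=619^1*3719^1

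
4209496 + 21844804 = 26054300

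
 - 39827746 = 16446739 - 56274485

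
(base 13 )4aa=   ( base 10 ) 816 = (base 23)1CB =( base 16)330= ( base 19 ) 24I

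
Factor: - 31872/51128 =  - 2^4*3^1*7^( - 1)*11^( - 1 )  =  - 48/77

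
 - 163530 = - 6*27255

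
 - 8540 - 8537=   -17077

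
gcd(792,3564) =396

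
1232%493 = 246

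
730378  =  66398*11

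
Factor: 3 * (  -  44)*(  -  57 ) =2^2*3^2*11^1*19^1 = 7524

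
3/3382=3/3382 =0.00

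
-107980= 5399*( -20)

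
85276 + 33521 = 118797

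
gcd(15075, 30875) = 25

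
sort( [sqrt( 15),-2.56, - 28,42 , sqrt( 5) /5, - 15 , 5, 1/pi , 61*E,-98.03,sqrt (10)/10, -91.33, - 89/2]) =[ - 98.03, - 91.33,  -  89/2, - 28, - 15,  -  2.56,sqrt( 10 ) /10, 1/pi,sqrt (5 )/5 , sqrt(15),5, 42  ,  61 * E ] 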